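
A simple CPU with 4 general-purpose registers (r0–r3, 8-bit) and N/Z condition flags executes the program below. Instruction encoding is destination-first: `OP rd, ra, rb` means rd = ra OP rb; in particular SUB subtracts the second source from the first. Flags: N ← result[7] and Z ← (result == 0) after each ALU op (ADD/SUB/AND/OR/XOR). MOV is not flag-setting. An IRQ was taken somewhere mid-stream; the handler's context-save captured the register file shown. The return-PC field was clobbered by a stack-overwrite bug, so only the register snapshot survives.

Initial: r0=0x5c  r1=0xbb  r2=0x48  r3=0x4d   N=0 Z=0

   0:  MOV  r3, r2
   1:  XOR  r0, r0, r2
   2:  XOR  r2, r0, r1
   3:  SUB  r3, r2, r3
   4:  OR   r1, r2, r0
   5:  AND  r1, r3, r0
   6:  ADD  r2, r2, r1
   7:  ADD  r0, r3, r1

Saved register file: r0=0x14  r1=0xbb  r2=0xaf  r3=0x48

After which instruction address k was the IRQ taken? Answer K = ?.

K = 2

after  0: r0=0x5c r1=0xbb r2=0x48 r3=0x48  N=0 Z=0
after  1: r0=0x14 r1=0xbb r2=0x48 r3=0x48  N=0 Z=0
after  2: r0=0x14 r1=0xbb r2=0xaf r3=0x48  N=1 Z=0
-- IRQ taken; context saved, return-PC = 3 --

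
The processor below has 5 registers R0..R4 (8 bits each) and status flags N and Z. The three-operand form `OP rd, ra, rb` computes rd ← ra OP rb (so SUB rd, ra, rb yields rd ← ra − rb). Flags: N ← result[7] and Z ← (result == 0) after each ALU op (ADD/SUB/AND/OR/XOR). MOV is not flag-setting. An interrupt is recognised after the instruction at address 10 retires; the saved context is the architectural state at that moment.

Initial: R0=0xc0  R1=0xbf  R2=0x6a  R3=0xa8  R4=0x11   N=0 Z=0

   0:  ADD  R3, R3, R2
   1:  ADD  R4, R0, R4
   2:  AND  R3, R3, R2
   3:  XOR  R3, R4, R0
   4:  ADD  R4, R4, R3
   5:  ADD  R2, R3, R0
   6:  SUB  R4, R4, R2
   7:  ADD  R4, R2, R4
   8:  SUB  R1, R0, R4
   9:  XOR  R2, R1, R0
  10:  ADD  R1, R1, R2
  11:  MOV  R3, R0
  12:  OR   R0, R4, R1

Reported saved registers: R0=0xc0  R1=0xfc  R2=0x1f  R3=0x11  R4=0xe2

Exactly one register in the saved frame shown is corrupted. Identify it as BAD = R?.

after  0: R0=0xc0 R1=0xbf R2=0x6a R3=0x12 R4=0x11  N=0 Z=0
after  1: R0=0xc0 R1=0xbf R2=0x6a R3=0x12 R4=0xd1  N=1 Z=0
after  2: R0=0xc0 R1=0xbf R2=0x6a R3=0x02 R4=0xd1  N=0 Z=0
after  3: R0=0xc0 R1=0xbf R2=0x6a R3=0x11 R4=0xd1  N=0 Z=0
after  4: R0=0xc0 R1=0xbf R2=0x6a R3=0x11 R4=0xe2  N=1 Z=0
after  5: R0=0xc0 R1=0xbf R2=0xd1 R3=0x11 R4=0xe2  N=1 Z=0
after  6: R0=0xc0 R1=0xbf R2=0xd1 R3=0x11 R4=0x11  N=0 Z=0
after  7: R0=0xc0 R1=0xbf R2=0xd1 R3=0x11 R4=0xe2  N=1 Z=0
after  8: R0=0xc0 R1=0xde R2=0xd1 R3=0x11 R4=0xe2  N=1 Z=0
after  9: R0=0xc0 R1=0xde R2=0x1e R3=0x11 R4=0xe2  N=0 Z=0
after 10: R0=0xc0 R1=0xfc R2=0x1e R3=0x11 R4=0xe2  N=1 Z=0
-- IRQ taken; context saved, return-PC = 11 --
mismatch: R2: reported 0x1f vs actual 0x1e

BAD = R2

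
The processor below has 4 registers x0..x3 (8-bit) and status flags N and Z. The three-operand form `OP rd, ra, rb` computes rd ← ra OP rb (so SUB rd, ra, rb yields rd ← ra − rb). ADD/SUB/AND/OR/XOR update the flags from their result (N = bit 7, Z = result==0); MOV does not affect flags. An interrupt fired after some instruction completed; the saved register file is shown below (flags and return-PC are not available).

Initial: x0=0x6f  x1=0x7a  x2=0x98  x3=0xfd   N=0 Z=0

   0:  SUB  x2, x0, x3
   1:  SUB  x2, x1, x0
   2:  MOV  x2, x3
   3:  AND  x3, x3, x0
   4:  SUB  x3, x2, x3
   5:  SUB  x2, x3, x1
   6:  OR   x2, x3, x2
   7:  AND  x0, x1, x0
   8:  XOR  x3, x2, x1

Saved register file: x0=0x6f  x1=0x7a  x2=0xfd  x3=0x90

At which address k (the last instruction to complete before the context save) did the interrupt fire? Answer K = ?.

K = 4

after  0: x0=0x6f x1=0x7a x2=0x72 x3=0xfd  N=0 Z=0
after  1: x0=0x6f x1=0x7a x2=0x0b x3=0xfd  N=0 Z=0
after  2: x0=0x6f x1=0x7a x2=0xfd x3=0xfd  N=0 Z=0
after  3: x0=0x6f x1=0x7a x2=0xfd x3=0x6d  N=0 Z=0
after  4: x0=0x6f x1=0x7a x2=0xfd x3=0x90  N=1 Z=0
-- IRQ taken; context saved, return-PC = 5 --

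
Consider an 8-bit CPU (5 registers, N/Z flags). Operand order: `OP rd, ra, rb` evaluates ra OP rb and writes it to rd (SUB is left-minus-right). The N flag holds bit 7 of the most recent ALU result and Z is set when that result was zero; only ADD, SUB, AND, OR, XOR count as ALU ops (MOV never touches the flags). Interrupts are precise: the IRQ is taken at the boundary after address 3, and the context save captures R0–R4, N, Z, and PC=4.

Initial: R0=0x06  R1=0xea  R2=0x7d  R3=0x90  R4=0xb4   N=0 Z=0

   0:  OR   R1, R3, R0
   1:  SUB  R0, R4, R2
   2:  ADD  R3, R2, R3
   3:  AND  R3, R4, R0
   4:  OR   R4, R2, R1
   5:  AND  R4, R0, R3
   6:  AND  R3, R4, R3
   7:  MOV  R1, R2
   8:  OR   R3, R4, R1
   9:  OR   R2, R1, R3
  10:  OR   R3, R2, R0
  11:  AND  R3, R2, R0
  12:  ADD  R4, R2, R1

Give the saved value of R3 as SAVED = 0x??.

SAVED = 0x34

after  0: R0=0x06 R1=0x96 R2=0x7d R3=0x90 R4=0xb4  N=1 Z=0
after  1: R0=0x37 R1=0x96 R2=0x7d R3=0x90 R4=0xb4  N=0 Z=0
after  2: R0=0x37 R1=0x96 R2=0x7d R3=0x0d R4=0xb4  N=0 Z=0
after  3: R0=0x37 R1=0x96 R2=0x7d R3=0x34 R4=0xb4  N=0 Z=0
-- IRQ taken; context saved, return-PC = 4 --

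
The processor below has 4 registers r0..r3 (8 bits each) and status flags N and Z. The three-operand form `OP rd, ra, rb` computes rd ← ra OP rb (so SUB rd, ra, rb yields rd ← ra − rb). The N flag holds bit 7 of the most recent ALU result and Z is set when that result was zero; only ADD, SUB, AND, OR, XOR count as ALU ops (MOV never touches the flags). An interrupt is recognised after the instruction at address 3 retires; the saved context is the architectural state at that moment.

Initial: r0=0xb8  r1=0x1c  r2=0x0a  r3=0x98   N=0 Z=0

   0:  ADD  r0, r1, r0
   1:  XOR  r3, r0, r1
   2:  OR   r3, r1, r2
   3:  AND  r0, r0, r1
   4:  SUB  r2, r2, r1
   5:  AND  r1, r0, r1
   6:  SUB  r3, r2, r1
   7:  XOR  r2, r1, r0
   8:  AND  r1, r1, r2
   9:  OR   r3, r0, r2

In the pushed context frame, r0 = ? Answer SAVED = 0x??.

after  0: r0=0xd4 r1=0x1c r2=0x0a r3=0x98  N=1 Z=0
after  1: r0=0xd4 r1=0x1c r2=0x0a r3=0xc8  N=1 Z=0
after  2: r0=0xd4 r1=0x1c r2=0x0a r3=0x1e  N=0 Z=0
after  3: r0=0x14 r1=0x1c r2=0x0a r3=0x1e  N=0 Z=0
-- IRQ taken; context saved, return-PC = 4 --

SAVED = 0x14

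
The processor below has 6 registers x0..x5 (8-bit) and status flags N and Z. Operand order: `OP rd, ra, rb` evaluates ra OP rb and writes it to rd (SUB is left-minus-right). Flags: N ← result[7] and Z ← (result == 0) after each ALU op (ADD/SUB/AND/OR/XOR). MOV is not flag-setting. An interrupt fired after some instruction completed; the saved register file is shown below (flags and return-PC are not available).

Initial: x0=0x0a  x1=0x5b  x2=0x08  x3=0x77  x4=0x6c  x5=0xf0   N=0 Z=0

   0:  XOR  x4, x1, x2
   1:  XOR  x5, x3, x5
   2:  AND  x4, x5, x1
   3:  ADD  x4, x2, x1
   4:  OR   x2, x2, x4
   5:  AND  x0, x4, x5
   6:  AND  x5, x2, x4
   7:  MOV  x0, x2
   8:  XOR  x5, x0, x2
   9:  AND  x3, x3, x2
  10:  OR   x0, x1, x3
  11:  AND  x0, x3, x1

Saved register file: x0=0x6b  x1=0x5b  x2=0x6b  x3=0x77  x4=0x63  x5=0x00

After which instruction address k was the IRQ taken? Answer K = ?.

K = 8

after  0: x0=0x0a x1=0x5b x2=0x08 x3=0x77 x4=0x53 x5=0xf0  N=0 Z=0
after  1: x0=0x0a x1=0x5b x2=0x08 x3=0x77 x4=0x53 x5=0x87  N=1 Z=0
after  2: x0=0x0a x1=0x5b x2=0x08 x3=0x77 x4=0x03 x5=0x87  N=0 Z=0
after  3: x0=0x0a x1=0x5b x2=0x08 x3=0x77 x4=0x63 x5=0x87  N=0 Z=0
after  4: x0=0x0a x1=0x5b x2=0x6b x3=0x77 x4=0x63 x5=0x87  N=0 Z=0
after  5: x0=0x03 x1=0x5b x2=0x6b x3=0x77 x4=0x63 x5=0x87  N=0 Z=0
after  6: x0=0x03 x1=0x5b x2=0x6b x3=0x77 x4=0x63 x5=0x63  N=0 Z=0
after  7: x0=0x6b x1=0x5b x2=0x6b x3=0x77 x4=0x63 x5=0x63  N=0 Z=0
after  8: x0=0x6b x1=0x5b x2=0x6b x3=0x77 x4=0x63 x5=0x00  N=0 Z=1
-- IRQ taken; context saved, return-PC = 9 --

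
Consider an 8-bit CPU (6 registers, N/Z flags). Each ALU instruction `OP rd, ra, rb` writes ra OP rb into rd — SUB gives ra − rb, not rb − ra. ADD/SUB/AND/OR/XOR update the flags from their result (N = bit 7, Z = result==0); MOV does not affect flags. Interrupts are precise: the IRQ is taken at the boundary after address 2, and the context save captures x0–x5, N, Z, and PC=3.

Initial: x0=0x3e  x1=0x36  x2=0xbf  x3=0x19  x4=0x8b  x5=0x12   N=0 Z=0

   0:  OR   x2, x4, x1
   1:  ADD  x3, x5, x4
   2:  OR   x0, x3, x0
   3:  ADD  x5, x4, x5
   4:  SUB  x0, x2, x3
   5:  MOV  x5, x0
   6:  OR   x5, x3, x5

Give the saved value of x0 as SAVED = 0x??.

SAVED = 0xbf

after  0: x0=0x3e x1=0x36 x2=0xbf x3=0x19 x4=0x8b x5=0x12  N=1 Z=0
after  1: x0=0x3e x1=0x36 x2=0xbf x3=0x9d x4=0x8b x5=0x12  N=1 Z=0
after  2: x0=0xbf x1=0x36 x2=0xbf x3=0x9d x4=0x8b x5=0x12  N=1 Z=0
-- IRQ taken; context saved, return-PC = 3 --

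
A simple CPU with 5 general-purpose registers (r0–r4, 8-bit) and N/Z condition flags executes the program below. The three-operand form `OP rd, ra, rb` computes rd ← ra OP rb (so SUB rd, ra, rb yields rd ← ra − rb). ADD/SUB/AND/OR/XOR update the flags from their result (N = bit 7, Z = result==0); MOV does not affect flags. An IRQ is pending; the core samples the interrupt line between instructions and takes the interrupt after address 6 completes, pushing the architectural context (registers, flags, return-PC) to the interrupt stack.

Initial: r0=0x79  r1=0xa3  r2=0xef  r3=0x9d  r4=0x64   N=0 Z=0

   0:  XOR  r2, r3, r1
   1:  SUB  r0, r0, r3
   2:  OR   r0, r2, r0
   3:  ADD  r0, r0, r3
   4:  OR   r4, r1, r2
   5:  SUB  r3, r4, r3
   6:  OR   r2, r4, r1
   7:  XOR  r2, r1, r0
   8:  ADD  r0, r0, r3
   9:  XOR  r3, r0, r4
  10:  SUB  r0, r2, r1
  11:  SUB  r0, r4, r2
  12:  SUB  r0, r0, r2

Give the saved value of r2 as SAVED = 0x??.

after  0: r0=0x79 r1=0xa3 r2=0x3e r3=0x9d r4=0x64  N=0 Z=0
after  1: r0=0xdc r1=0xa3 r2=0x3e r3=0x9d r4=0x64  N=1 Z=0
after  2: r0=0xfe r1=0xa3 r2=0x3e r3=0x9d r4=0x64  N=1 Z=0
after  3: r0=0x9b r1=0xa3 r2=0x3e r3=0x9d r4=0x64  N=1 Z=0
after  4: r0=0x9b r1=0xa3 r2=0x3e r3=0x9d r4=0xbf  N=1 Z=0
after  5: r0=0x9b r1=0xa3 r2=0x3e r3=0x22 r4=0xbf  N=0 Z=0
after  6: r0=0x9b r1=0xa3 r2=0xbf r3=0x22 r4=0xbf  N=1 Z=0
-- IRQ taken; context saved, return-PC = 7 --

SAVED = 0xbf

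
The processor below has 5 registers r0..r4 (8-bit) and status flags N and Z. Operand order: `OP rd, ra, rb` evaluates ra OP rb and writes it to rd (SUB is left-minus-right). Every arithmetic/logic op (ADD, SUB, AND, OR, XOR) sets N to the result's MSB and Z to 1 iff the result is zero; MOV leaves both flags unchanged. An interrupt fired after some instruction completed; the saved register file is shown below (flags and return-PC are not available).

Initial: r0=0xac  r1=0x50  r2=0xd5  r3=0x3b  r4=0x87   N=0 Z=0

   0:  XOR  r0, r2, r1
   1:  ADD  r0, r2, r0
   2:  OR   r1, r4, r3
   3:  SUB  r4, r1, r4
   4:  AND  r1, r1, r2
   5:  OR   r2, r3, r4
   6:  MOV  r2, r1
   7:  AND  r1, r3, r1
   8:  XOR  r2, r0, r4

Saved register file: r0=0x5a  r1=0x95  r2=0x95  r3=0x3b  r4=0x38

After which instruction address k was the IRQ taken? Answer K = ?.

K = 6

after  0: r0=0x85 r1=0x50 r2=0xd5 r3=0x3b r4=0x87  N=1 Z=0
after  1: r0=0x5a r1=0x50 r2=0xd5 r3=0x3b r4=0x87  N=0 Z=0
after  2: r0=0x5a r1=0xbf r2=0xd5 r3=0x3b r4=0x87  N=1 Z=0
after  3: r0=0x5a r1=0xbf r2=0xd5 r3=0x3b r4=0x38  N=0 Z=0
after  4: r0=0x5a r1=0x95 r2=0xd5 r3=0x3b r4=0x38  N=1 Z=0
after  5: r0=0x5a r1=0x95 r2=0x3b r3=0x3b r4=0x38  N=0 Z=0
after  6: r0=0x5a r1=0x95 r2=0x95 r3=0x3b r4=0x38  N=0 Z=0
-- IRQ taken; context saved, return-PC = 7 --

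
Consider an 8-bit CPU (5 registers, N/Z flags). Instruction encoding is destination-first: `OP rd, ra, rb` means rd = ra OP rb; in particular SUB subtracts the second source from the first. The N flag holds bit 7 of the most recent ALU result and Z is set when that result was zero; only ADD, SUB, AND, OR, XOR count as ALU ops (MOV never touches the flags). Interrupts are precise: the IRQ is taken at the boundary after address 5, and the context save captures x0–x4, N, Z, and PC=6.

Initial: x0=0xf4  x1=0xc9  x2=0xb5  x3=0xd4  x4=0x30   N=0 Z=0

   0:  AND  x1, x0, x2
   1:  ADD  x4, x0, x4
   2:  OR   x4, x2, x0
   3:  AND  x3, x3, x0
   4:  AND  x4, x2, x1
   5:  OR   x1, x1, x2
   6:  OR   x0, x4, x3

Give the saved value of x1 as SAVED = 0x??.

after  0: x0=0xf4 x1=0xb4 x2=0xb5 x3=0xd4 x4=0x30  N=1 Z=0
after  1: x0=0xf4 x1=0xb4 x2=0xb5 x3=0xd4 x4=0x24  N=0 Z=0
after  2: x0=0xf4 x1=0xb4 x2=0xb5 x3=0xd4 x4=0xf5  N=1 Z=0
after  3: x0=0xf4 x1=0xb4 x2=0xb5 x3=0xd4 x4=0xf5  N=1 Z=0
after  4: x0=0xf4 x1=0xb4 x2=0xb5 x3=0xd4 x4=0xb4  N=1 Z=0
after  5: x0=0xf4 x1=0xb5 x2=0xb5 x3=0xd4 x4=0xb4  N=1 Z=0
-- IRQ taken; context saved, return-PC = 6 --

SAVED = 0xb5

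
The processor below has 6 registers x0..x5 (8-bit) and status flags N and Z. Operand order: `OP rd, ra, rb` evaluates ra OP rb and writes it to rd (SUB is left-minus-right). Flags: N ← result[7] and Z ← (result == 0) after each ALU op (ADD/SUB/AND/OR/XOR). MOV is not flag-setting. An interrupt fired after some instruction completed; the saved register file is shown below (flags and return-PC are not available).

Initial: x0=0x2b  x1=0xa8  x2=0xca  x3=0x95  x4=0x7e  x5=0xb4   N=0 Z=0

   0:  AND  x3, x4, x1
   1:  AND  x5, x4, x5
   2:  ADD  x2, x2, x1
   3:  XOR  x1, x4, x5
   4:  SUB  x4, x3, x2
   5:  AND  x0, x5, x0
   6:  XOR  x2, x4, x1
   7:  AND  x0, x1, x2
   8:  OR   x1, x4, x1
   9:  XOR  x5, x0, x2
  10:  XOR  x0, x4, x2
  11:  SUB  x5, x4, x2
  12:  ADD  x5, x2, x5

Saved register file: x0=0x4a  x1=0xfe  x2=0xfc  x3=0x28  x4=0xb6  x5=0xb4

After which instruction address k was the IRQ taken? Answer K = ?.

K = 10

after  0: x0=0x2b x1=0xa8 x2=0xca x3=0x28 x4=0x7e x5=0xb4  N=0 Z=0
after  1: x0=0x2b x1=0xa8 x2=0xca x3=0x28 x4=0x7e x5=0x34  N=0 Z=0
after  2: x0=0x2b x1=0xa8 x2=0x72 x3=0x28 x4=0x7e x5=0x34  N=0 Z=0
after  3: x0=0x2b x1=0x4a x2=0x72 x3=0x28 x4=0x7e x5=0x34  N=0 Z=0
after  4: x0=0x2b x1=0x4a x2=0x72 x3=0x28 x4=0xb6 x5=0x34  N=1 Z=0
after  5: x0=0x20 x1=0x4a x2=0x72 x3=0x28 x4=0xb6 x5=0x34  N=0 Z=0
after  6: x0=0x20 x1=0x4a x2=0xfc x3=0x28 x4=0xb6 x5=0x34  N=1 Z=0
after  7: x0=0x48 x1=0x4a x2=0xfc x3=0x28 x4=0xb6 x5=0x34  N=0 Z=0
after  8: x0=0x48 x1=0xfe x2=0xfc x3=0x28 x4=0xb6 x5=0x34  N=1 Z=0
after  9: x0=0x48 x1=0xfe x2=0xfc x3=0x28 x4=0xb6 x5=0xb4  N=1 Z=0
after 10: x0=0x4a x1=0xfe x2=0xfc x3=0x28 x4=0xb6 x5=0xb4  N=0 Z=0
-- IRQ taken; context saved, return-PC = 11 --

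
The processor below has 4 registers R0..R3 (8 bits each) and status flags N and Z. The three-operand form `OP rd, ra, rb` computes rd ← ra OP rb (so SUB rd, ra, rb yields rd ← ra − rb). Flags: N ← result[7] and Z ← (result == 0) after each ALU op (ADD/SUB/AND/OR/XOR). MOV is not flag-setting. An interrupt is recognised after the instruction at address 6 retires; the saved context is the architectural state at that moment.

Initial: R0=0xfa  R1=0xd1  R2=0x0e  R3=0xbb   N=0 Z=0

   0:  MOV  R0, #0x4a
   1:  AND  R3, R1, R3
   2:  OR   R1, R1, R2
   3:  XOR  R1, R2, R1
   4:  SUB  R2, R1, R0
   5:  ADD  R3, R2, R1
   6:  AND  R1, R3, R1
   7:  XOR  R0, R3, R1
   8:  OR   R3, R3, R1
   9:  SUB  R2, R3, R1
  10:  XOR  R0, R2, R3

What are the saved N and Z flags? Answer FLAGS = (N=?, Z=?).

after  0: R0=0x4a R1=0xd1 R2=0x0e R3=0xbb  N=0 Z=0
after  1: R0=0x4a R1=0xd1 R2=0x0e R3=0x91  N=1 Z=0
after  2: R0=0x4a R1=0xdf R2=0x0e R3=0x91  N=1 Z=0
after  3: R0=0x4a R1=0xd1 R2=0x0e R3=0x91  N=1 Z=0
after  4: R0=0x4a R1=0xd1 R2=0x87 R3=0x91  N=1 Z=0
after  5: R0=0x4a R1=0xd1 R2=0x87 R3=0x58  N=0 Z=0
after  6: R0=0x4a R1=0x50 R2=0x87 R3=0x58  N=0 Z=0
-- IRQ taken; context saved, return-PC = 7 --

FLAGS = (N=0, Z=0)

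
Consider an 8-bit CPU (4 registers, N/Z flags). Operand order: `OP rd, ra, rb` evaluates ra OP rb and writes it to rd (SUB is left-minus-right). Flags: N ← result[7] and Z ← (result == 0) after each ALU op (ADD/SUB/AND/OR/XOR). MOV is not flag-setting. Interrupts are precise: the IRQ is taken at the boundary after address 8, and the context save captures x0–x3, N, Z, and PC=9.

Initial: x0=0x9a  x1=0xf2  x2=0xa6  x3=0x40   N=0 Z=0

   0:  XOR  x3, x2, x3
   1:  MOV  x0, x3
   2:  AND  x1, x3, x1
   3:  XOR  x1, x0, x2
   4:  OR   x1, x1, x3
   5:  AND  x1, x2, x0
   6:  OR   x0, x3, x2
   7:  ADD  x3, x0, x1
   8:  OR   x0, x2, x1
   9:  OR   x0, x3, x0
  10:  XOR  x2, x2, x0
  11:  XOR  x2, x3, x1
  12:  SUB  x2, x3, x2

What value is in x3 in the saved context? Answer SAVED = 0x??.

after  0: x0=0x9a x1=0xf2 x2=0xa6 x3=0xe6  N=1 Z=0
after  1: x0=0xe6 x1=0xf2 x2=0xa6 x3=0xe6  N=1 Z=0
after  2: x0=0xe6 x1=0xe2 x2=0xa6 x3=0xe6  N=1 Z=0
after  3: x0=0xe6 x1=0x40 x2=0xa6 x3=0xe6  N=0 Z=0
after  4: x0=0xe6 x1=0xe6 x2=0xa6 x3=0xe6  N=1 Z=0
after  5: x0=0xe6 x1=0xa6 x2=0xa6 x3=0xe6  N=1 Z=0
after  6: x0=0xe6 x1=0xa6 x2=0xa6 x3=0xe6  N=1 Z=0
after  7: x0=0xe6 x1=0xa6 x2=0xa6 x3=0x8c  N=1 Z=0
after  8: x0=0xa6 x1=0xa6 x2=0xa6 x3=0x8c  N=1 Z=0
-- IRQ taken; context saved, return-PC = 9 --

SAVED = 0x8c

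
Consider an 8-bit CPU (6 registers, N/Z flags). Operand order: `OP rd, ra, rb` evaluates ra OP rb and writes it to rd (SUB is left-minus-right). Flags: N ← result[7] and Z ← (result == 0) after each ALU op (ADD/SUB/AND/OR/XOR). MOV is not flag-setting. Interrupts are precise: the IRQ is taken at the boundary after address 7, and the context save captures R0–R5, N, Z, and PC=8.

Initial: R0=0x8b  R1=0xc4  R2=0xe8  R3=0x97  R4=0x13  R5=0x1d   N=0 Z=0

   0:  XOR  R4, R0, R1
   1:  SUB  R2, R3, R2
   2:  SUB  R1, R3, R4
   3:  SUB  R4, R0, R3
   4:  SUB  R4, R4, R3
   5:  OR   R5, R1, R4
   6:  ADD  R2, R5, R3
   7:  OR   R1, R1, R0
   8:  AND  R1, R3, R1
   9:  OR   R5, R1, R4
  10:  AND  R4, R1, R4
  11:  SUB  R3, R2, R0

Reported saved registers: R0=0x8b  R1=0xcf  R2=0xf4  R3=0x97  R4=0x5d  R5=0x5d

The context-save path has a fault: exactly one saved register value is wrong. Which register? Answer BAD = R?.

after  0: R0=0x8b R1=0xc4 R2=0xe8 R3=0x97 R4=0x4f R5=0x1d  N=0 Z=0
after  1: R0=0x8b R1=0xc4 R2=0xaf R3=0x97 R4=0x4f R5=0x1d  N=1 Z=0
after  2: R0=0x8b R1=0x48 R2=0xaf R3=0x97 R4=0x4f R5=0x1d  N=0 Z=0
after  3: R0=0x8b R1=0x48 R2=0xaf R3=0x97 R4=0xf4 R5=0x1d  N=1 Z=0
after  4: R0=0x8b R1=0x48 R2=0xaf R3=0x97 R4=0x5d R5=0x1d  N=0 Z=0
after  5: R0=0x8b R1=0x48 R2=0xaf R3=0x97 R4=0x5d R5=0x5d  N=0 Z=0
after  6: R0=0x8b R1=0x48 R2=0xf4 R3=0x97 R4=0x5d R5=0x5d  N=1 Z=0
after  7: R0=0x8b R1=0xcb R2=0xf4 R3=0x97 R4=0x5d R5=0x5d  N=1 Z=0
-- IRQ taken; context saved, return-PC = 8 --
mismatch: R1: reported 0xcf vs actual 0xcb

BAD = R1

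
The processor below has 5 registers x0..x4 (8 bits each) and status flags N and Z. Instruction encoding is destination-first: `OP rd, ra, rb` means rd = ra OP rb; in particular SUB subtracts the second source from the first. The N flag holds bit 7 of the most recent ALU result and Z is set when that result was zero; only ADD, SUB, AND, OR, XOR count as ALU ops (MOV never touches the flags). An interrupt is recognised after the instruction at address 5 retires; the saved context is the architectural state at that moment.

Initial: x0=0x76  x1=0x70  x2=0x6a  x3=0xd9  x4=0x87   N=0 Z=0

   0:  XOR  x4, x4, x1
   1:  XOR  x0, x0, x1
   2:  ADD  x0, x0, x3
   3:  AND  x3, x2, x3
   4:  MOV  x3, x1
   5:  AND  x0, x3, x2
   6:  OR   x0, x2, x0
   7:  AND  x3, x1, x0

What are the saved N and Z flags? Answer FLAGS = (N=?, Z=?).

FLAGS = (N=0, Z=0)

after  0: x0=0x76 x1=0x70 x2=0x6a x3=0xd9 x4=0xf7  N=1 Z=0
after  1: x0=0x06 x1=0x70 x2=0x6a x3=0xd9 x4=0xf7  N=0 Z=0
after  2: x0=0xdf x1=0x70 x2=0x6a x3=0xd9 x4=0xf7  N=1 Z=0
after  3: x0=0xdf x1=0x70 x2=0x6a x3=0x48 x4=0xf7  N=0 Z=0
after  4: x0=0xdf x1=0x70 x2=0x6a x3=0x70 x4=0xf7  N=0 Z=0
after  5: x0=0x60 x1=0x70 x2=0x6a x3=0x70 x4=0xf7  N=0 Z=0
-- IRQ taken; context saved, return-PC = 6 --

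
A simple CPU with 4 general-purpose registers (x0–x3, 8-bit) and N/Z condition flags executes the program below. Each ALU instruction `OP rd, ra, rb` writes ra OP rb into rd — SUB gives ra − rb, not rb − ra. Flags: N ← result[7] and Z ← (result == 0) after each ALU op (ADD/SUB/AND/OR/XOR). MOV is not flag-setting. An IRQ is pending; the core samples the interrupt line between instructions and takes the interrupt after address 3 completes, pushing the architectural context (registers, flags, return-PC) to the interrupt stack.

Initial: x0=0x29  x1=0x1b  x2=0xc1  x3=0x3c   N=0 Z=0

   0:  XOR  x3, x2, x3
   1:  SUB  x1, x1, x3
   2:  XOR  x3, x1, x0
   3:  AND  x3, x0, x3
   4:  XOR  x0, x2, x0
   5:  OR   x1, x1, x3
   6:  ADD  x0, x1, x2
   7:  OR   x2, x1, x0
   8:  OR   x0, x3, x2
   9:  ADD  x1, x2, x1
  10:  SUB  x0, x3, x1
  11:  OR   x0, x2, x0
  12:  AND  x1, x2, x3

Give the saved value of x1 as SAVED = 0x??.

SAVED = 0x1e

after  0: x0=0x29 x1=0x1b x2=0xc1 x3=0xfd  N=1 Z=0
after  1: x0=0x29 x1=0x1e x2=0xc1 x3=0xfd  N=0 Z=0
after  2: x0=0x29 x1=0x1e x2=0xc1 x3=0x37  N=0 Z=0
after  3: x0=0x29 x1=0x1e x2=0xc1 x3=0x21  N=0 Z=0
-- IRQ taken; context saved, return-PC = 4 --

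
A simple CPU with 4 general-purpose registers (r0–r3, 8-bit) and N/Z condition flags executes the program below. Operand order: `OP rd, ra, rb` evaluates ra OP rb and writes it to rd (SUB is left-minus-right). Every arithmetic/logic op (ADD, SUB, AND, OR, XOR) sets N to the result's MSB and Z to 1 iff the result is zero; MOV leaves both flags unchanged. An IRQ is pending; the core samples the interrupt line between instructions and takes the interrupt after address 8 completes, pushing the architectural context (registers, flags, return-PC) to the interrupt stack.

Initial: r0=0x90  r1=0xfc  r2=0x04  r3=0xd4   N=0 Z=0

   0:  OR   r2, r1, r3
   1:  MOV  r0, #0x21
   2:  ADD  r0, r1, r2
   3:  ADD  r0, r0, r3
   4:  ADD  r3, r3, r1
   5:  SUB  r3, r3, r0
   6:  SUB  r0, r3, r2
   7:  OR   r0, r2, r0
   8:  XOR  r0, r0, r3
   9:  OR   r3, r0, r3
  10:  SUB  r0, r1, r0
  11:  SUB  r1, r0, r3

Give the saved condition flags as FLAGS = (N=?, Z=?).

after  0: r0=0x90 r1=0xfc r2=0xfc r3=0xd4  N=1 Z=0
after  1: r0=0x21 r1=0xfc r2=0xfc r3=0xd4  N=1 Z=0
after  2: r0=0xf8 r1=0xfc r2=0xfc r3=0xd4  N=1 Z=0
after  3: r0=0xcc r1=0xfc r2=0xfc r3=0xd4  N=1 Z=0
after  4: r0=0xcc r1=0xfc r2=0xfc r3=0xd0  N=1 Z=0
after  5: r0=0xcc r1=0xfc r2=0xfc r3=0x04  N=0 Z=0
after  6: r0=0x08 r1=0xfc r2=0xfc r3=0x04  N=0 Z=0
after  7: r0=0xfc r1=0xfc r2=0xfc r3=0x04  N=1 Z=0
after  8: r0=0xf8 r1=0xfc r2=0xfc r3=0x04  N=1 Z=0
-- IRQ taken; context saved, return-PC = 9 --

FLAGS = (N=1, Z=0)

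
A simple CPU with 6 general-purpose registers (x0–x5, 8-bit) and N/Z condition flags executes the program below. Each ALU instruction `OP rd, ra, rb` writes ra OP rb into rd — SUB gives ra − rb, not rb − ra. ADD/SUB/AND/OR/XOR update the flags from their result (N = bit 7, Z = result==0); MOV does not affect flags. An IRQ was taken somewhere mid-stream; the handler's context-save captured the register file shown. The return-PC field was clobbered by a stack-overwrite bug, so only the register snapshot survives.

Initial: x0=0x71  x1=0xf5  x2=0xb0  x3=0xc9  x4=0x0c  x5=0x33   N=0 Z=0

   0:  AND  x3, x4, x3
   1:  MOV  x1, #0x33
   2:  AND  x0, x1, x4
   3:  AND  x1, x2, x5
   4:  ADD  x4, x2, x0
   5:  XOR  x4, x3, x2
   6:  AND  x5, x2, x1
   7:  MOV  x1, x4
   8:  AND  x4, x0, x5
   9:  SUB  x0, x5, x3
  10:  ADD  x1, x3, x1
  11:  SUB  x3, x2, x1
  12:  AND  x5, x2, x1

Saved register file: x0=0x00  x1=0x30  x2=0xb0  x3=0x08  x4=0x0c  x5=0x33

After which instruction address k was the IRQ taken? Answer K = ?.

K = 3

after  0: x0=0x71 x1=0xf5 x2=0xb0 x3=0x08 x4=0x0c x5=0x33  N=0 Z=0
after  1: x0=0x71 x1=0x33 x2=0xb0 x3=0x08 x4=0x0c x5=0x33  N=0 Z=0
after  2: x0=0x00 x1=0x33 x2=0xb0 x3=0x08 x4=0x0c x5=0x33  N=0 Z=1
after  3: x0=0x00 x1=0x30 x2=0xb0 x3=0x08 x4=0x0c x5=0x33  N=0 Z=0
-- IRQ taken; context saved, return-PC = 4 --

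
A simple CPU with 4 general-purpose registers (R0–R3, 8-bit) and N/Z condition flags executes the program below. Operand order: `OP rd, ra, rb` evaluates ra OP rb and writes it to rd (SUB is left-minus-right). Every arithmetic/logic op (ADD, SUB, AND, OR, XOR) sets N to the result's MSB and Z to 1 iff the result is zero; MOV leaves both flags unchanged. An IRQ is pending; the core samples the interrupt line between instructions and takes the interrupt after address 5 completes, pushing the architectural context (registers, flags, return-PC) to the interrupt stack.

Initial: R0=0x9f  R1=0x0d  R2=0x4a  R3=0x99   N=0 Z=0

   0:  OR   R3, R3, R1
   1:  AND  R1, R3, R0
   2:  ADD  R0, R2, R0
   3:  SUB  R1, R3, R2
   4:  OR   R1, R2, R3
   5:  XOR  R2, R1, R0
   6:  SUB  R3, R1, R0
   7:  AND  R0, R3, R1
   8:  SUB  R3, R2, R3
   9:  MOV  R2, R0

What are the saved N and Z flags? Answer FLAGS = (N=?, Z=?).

FLAGS = (N=0, Z=0)

after  0: R0=0x9f R1=0x0d R2=0x4a R3=0x9d  N=1 Z=0
after  1: R0=0x9f R1=0x9d R2=0x4a R3=0x9d  N=1 Z=0
after  2: R0=0xe9 R1=0x9d R2=0x4a R3=0x9d  N=1 Z=0
after  3: R0=0xe9 R1=0x53 R2=0x4a R3=0x9d  N=0 Z=0
after  4: R0=0xe9 R1=0xdf R2=0x4a R3=0x9d  N=1 Z=0
after  5: R0=0xe9 R1=0xdf R2=0x36 R3=0x9d  N=0 Z=0
-- IRQ taken; context saved, return-PC = 6 --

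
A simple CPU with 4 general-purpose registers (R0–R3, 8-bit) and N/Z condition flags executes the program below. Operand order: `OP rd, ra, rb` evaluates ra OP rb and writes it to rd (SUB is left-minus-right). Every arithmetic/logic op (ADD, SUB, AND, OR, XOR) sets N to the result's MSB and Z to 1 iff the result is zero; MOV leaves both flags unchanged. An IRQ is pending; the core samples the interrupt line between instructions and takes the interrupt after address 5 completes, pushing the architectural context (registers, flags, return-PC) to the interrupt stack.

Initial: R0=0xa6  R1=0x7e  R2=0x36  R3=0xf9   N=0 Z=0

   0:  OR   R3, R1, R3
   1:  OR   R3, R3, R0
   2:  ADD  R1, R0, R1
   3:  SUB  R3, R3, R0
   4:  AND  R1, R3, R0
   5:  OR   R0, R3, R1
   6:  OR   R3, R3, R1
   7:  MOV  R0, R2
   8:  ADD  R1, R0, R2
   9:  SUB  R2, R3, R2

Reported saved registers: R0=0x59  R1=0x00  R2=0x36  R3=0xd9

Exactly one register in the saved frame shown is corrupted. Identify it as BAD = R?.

BAD = R3

after  0: R0=0xa6 R1=0x7e R2=0x36 R3=0xff  N=1 Z=0
after  1: R0=0xa6 R1=0x7e R2=0x36 R3=0xff  N=1 Z=0
after  2: R0=0xa6 R1=0x24 R2=0x36 R3=0xff  N=0 Z=0
after  3: R0=0xa6 R1=0x24 R2=0x36 R3=0x59  N=0 Z=0
after  4: R0=0xa6 R1=0x00 R2=0x36 R3=0x59  N=0 Z=1
after  5: R0=0x59 R1=0x00 R2=0x36 R3=0x59  N=0 Z=0
-- IRQ taken; context saved, return-PC = 6 --
mismatch: R3: reported 0xd9 vs actual 0x59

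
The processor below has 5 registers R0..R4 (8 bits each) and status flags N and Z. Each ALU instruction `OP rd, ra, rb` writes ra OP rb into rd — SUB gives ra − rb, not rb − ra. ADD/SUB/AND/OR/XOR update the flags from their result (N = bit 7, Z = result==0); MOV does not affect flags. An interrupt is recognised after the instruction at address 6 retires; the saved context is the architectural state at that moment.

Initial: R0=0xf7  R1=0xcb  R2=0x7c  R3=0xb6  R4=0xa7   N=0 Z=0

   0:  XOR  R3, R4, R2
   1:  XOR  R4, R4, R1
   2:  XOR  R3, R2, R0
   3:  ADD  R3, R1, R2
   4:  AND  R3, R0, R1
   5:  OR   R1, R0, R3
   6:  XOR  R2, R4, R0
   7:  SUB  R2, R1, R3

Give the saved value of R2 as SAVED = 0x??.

after  0: R0=0xf7 R1=0xcb R2=0x7c R3=0xdb R4=0xa7  N=1 Z=0
after  1: R0=0xf7 R1=0xcb R2=0x7c R3=0xdb R4=0x6c  N=0 Z=0
after  2: R0=0xf7 R1=0xcb R2=0x7c R3=0x8b R4=0x6c  N=1 Z=0
after  3: R0=0xf7 R1=0xcb R2=0x7c R3=0x47 R4=0x6c  N=0 Z=0
after  4: R0=0xf7 R1=0xcb R2=0x7c R3=0xc3 R4=0x6c  N=1 Z=0
after  5: R0=0xf7 R1=0xf7 R2=0x7c R3=0xc3 R4=0x6c  N=1 Z=0
after  6: R0=0xf7 R1=0xf7 R2=0x9b R3=0xc3 R4=0x6c  N=1 Z=0
-- IRQ taken; context saved, return-PC = 7 --

SAVED = 0x9b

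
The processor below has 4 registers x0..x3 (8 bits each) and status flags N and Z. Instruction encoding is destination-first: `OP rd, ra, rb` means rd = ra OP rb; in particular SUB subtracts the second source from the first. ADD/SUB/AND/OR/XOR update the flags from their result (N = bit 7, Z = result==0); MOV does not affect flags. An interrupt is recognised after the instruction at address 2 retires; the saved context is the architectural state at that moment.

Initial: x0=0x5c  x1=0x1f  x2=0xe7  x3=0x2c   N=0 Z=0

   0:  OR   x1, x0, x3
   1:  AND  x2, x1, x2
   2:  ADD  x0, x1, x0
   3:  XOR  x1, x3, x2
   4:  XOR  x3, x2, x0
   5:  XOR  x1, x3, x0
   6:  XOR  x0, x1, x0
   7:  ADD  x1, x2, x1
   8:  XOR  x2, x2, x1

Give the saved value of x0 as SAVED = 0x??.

after  0: x0=0x5c x1=0x7c x2=0xe7 x3=0x2c  N=0 Z=0
after  1: x0=0x5c x1=0x7c x2=0x64 x3=0x2c  N=0 Z=0
after  2: x0=0xd8 x1=0x7c x2=0x64 x3=0x2c  N=1 Z=0
-- IRQ taken; context saved, return-PC = 3 --

SAVED = 0xd8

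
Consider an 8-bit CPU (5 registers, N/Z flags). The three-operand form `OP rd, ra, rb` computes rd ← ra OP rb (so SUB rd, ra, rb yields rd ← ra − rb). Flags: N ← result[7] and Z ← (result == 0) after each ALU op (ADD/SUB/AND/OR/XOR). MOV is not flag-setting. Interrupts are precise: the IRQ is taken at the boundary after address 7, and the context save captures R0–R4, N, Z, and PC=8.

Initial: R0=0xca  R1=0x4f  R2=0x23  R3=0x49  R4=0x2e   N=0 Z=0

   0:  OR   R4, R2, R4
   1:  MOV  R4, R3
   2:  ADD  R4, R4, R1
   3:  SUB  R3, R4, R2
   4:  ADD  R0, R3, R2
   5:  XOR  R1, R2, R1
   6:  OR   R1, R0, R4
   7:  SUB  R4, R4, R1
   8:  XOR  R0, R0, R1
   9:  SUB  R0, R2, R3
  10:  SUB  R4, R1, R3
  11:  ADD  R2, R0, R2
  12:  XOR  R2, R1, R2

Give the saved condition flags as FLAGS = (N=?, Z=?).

after  0: R0=0xca R1=0x4f R2=0x23 R3=0x49 R4=0x2f  N=0 Z=0
after  1: R0=0xca R1=0x4f R2=0x23 R3=0x49 R4=0x49  N=0 Z=0
after  2: R0=0xca R1=0x4f R2=0x23 R3=0x49 R4=0x98  N=1 Z=0
after  3: R0=0xca R1=0x4f R2=0x23 R3=0x75 R4=0x98  N=0 Z=0
after  4: R0=0x98 R1=0x4f R2=0x23 R3=0x75 R4=0x98  N=1 Z=0
after  5: R0=0x98 R1=0x6c R2=0x23 R3=0x75 R4=0x98  N=0 Z=0
after  6: R0=0x98 R1=0x98 R2=0x23 R3=0x75 R4=0x98  N=1 Z=0
after  7: R0=0x98 R1=0x98 R2=0x23 R3=0x75 R4=0x00  N=0 Z=1
-- IRQ taken; context saved, return-PC = 8 --

FLAGS = (N=0, Z=1)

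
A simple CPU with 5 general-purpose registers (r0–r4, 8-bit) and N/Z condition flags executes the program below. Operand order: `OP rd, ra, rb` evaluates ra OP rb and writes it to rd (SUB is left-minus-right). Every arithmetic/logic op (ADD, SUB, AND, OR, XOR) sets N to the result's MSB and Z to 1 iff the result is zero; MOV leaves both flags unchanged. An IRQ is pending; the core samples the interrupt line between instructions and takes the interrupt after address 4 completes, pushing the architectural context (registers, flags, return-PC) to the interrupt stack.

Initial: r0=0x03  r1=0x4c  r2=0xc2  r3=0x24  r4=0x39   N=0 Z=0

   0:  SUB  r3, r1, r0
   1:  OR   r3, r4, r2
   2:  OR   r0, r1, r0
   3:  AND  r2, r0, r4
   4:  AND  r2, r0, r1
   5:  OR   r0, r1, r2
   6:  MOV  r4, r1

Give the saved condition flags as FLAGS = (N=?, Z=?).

FLAGS = (N=0, Z=0)

after  0: r0=0x03 r1=0x4c r2=0xc2 r3=0x49 r4=0x39  N=0 Z=0
after  1: r0=0x03 r1=0x4c r2=0xc2 r3=0xfb r4=0x39  N=1 Z=0
after  2: r0=0x4f r1=0x4c r2=0xc2 r3=0xfb r4=0x39  N=0 Z=0
after  3: r0=0x4f r1=0x4c r2=0x09 r3=0xfb r4=0x39  N=0 Z=0
after  4: r0=0x4f r1=0x4c r2=0x4c r3=0xfb r4=0x39  N=0 Z=0
-- IRQ taken; context saved, return-PC = 5 --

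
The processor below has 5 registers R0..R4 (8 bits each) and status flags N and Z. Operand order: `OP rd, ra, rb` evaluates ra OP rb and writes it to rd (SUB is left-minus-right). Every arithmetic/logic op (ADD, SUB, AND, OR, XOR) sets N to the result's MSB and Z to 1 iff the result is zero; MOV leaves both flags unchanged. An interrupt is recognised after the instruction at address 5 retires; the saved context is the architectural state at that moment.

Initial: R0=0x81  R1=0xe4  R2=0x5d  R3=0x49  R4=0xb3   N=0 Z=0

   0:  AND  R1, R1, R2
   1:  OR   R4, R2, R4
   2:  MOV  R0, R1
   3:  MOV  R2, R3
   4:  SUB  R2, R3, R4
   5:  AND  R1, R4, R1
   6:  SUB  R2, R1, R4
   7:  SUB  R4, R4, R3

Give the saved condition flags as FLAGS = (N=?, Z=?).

after  0: R0=0x81 R1=0x44 R2=0x5d R3=0x49 R4=0xb3  N=0 Z=0
after  1: R0=0x81 R1=0x44 R2=0x5d R3=0x49 R4=0xff  N=1 Z=0
after  2: R0=0x44 R1=0x44 R2=0x5d R3=0x49 R4=0xff  N=1 Z=0
after  3: R0=0x44 R1=0x44 R2=0x49 R3=0x49 R4=0xff  N=1 Z=0
after  4: R0=0x44 R1=0x44 R2=0x4a R3=0x49 R4=0xff  N=0 Z=0
after  5: R0=0x44 R1=0x44 R2=0x4a R3=0x49 R4=0xff  N=0 Z=0
-- IRQ taken; context saved, return-PC = 6 --

FLAGS = (N=0, Z=0)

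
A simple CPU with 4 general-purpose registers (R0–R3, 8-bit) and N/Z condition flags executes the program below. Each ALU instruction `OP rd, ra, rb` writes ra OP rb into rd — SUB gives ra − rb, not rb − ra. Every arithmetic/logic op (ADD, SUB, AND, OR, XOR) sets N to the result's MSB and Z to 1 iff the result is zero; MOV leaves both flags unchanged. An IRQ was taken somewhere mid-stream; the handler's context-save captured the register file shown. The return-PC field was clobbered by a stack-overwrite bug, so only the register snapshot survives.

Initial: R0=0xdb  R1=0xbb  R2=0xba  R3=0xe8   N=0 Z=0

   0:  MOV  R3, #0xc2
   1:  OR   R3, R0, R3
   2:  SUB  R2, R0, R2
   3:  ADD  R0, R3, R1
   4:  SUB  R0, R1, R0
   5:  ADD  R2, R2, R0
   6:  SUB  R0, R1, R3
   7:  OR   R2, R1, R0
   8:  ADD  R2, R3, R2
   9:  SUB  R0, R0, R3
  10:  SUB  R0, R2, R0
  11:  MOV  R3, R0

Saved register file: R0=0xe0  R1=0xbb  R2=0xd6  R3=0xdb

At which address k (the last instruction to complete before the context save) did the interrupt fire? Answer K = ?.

after  0: R0=0xdb R1=0xbb R2=0xba R3=0xc2  N=0 Z=0
after  1: R0=0xdb R1=0xbb R2=0xba R3=0xdb  N=1 Z=0
after  2: R0=0xdb R1=0xbb R2=0x21 R3=0xdb  N=0 Z=0
after  3: R0=0x96 R1=0xbb R2=0x21 R3=0xdb  N=1 Z=0
after  4: R0=0x25 R1=0xbb R2=0x21 R3=0xdb  N=0 Z=0
after  5: R0=0x25 R1=0xbb R2=0x46 R3=0xdb  N=0 Z=0
after  6: R0=0xe0 R1=0xbb R2=0x46 R3=0xdb  N=1 Z=0
after  7: R0=0xe0 R1=0xbb R2=0xfb R3=0xdb  N=1 Z=0
after  8: R0=0xe0 R1=0xbb R2=0xd6 R3=0xdb  N=1 Z=0
-- IRQ taken; context saved, return-PC = 9 --

K = 8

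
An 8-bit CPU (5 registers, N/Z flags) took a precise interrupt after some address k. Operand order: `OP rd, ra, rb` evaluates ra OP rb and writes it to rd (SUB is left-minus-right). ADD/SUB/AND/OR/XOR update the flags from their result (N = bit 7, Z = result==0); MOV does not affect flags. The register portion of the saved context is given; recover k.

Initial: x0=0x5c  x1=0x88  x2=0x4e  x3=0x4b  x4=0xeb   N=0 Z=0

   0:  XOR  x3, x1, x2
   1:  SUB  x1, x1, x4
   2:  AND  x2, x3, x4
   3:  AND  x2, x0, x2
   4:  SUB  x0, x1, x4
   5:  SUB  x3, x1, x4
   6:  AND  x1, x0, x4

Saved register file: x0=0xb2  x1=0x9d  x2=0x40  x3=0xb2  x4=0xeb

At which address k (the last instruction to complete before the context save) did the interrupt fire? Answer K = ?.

K = 5

after  0: x0=0x5c x1=0x88 x2=0x4e x3=0xc6 x4=0xeb  N=1 Z=0
after  1: x0=0x5c x1=0x9d x2=0x4e x3=0xc6 x4=0xeb  N=1 Z=0
after  2: x0=0x5c x1=0x9d x2=0xc2 x3=0xc6 x4=0xeb  N=1 Z=0
after  3: x0=0x5c x1=0x9d x2=0x40 x3=0xc6 x4=0xeb  N=0 Z=0
after  4: x0=0xb2 x1=0x9d x2=0x40 x3=0xc6 x4=0xeb  N=1 Z=0
after  5: x0=0xb2 x1=0x9d x2=0x40 x3=0xb2 x4=0xeb  N=1 Z=0
-- IRQ taken; context saved, return-PC = 6 --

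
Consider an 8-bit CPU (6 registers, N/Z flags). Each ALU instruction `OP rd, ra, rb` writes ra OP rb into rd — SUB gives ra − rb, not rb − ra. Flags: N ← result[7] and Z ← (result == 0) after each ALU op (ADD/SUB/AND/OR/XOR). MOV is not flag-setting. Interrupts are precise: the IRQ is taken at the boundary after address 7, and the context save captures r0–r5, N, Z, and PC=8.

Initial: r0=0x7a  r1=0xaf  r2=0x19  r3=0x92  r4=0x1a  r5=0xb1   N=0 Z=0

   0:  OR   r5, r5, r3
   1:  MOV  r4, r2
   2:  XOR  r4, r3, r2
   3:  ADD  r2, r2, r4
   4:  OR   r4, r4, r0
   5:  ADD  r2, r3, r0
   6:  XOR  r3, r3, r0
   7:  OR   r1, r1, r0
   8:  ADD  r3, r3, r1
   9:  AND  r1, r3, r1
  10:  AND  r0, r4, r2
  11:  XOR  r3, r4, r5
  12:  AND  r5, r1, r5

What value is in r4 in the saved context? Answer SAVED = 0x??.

after  0: r0=0x7a r1=0xaf r2=0x19 r3=0x92 r4=0x1a r5=0xb3  N=1 Z=0
after  1: r0=0x7a r1=0xaf r2=0x19 r3=0x92 r4=0x19 r5=0xb3  N=1 Z=0
after  2: r0=0x7a r1=0xaf r2=0x19 r3=0x92 r4=0x8b r5=0xb3  N=1 Z=0
after  3: r0=0x7a r1=0xaf r2=0xa4 r3=0x92 r4=0x8b r5=0xb3  N=1 Z=0
after  4: r0=0x7a r1=0xaf r2=0xa4 r3=0x92 r4=0xfb r5=0xb3  N=1 Z=0
after  5: r0=0x7a r1=0xaf r2=0x0c r3=0x92 r4=0xfb r5=0xb3  N=0 Z=0
after  6: r0=0x7a r1=0xaf r2=0x0c r3=0xe8 r4=0xfb r5=0xb3  N=1 Z=0
after  7: r0=0x7a r1=0xff r2=0x0c r3=0xe8 r4=0xfb r5=0xb3  N=1 Z=0
-- IRQ taken; context saved, return-PC = 8 --

SAVED = 0xfb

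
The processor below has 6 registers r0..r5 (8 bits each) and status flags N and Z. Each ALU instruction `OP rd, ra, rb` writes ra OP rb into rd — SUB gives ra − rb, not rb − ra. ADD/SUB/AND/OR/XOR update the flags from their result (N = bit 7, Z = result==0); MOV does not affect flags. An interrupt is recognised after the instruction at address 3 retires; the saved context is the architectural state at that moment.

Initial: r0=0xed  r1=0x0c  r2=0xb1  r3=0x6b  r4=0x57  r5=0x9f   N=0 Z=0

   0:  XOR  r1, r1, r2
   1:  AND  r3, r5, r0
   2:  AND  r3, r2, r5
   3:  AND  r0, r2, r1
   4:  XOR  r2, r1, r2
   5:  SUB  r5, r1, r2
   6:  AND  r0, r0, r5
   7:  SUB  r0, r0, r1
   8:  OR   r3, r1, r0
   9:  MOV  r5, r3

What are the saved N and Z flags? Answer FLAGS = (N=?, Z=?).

FLAGS = (N=1, Z=0)

after  0: r0=0xed r1=0xbd r2=0xb1 r3=0x6b r4=0x57 r5=0x9f  N=1 Z=0
after  1: r0=0xed r1=0xbd r2=0xb1 r3=0x8d r4=0x57 r5=0x9f  N=1 Z=0
after  2: r0=0xed r1=0xbd r2=0xb1 r3=0x91 r4=0x57 r5=0x9f  N=1 Z=0
after  3: r0=0xb1 r1=0xbd r2=0xb1 r3=0x91 r4=0x57 r5=0x9f  N=1 Z=0
-- IRQ taken; context saved, return-PC = 4 --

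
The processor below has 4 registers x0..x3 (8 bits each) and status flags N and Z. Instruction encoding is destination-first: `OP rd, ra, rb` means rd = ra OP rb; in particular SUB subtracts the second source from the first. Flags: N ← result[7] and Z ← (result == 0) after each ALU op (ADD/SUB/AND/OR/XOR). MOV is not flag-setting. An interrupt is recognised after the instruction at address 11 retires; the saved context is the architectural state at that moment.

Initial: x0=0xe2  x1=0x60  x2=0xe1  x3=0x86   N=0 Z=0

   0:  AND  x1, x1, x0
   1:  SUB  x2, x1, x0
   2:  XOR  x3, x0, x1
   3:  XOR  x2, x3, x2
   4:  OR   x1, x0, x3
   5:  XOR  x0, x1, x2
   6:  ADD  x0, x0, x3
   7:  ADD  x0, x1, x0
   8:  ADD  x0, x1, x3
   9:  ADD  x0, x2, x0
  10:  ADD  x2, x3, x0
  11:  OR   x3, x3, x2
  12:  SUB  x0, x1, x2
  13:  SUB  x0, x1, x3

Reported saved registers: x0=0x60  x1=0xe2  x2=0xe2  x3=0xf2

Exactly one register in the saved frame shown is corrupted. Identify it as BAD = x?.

after  0: x0=0xe2 x1=0x60 x2=0xe1 x3=0x86  N=0 Z=0
after  1: x0=0xe2 x1=0x60 x2=0x7e x3=0x86  N=0 Z=0
after  2: x0=0xe2 x1=0x60 x2=0x7e x3=0x82  N=1 Z=0
after  3: x0=0xe2 x1=0x60 x2=0xfc x3=0x82  N=1 Z=0
after  4: x0=0xe2 x1=0xe2 x2=0xfc x3=0x82  N=1 Z=0
after  5: x0=0x1e x1=0xe2 x2=0xfc x3=0x82  N=0 Z=0
after  6: x0=0xa0 x1=0xe2 x2=0xfc x3=0x82  N=1 Z=0
after  7: x0=0x82 x1=0xe2 x2=0xfc x3=0x82  N=1 Z=0
after  8: x0=0x64 x1=0xe2 x2=0xfc x3=0x82  N=0 Z=0
after  9: x0=0x60 x1=0xe2 x2=0xfc x3=0x82  N=0 Z=0
after 10: x0=0x60 x1=0xe2 x2=0xe2 x3=0x82  N=1 Z=0
after 11: x0=0x60 x1=0xe2 x2=0xe2 x3=0xe2  N=1 Z=0
-- IRQ taken; context saved, return-PC = 12 --
mismatch: x3: reported 0xf2 vs actual 0xe2

BAD = x3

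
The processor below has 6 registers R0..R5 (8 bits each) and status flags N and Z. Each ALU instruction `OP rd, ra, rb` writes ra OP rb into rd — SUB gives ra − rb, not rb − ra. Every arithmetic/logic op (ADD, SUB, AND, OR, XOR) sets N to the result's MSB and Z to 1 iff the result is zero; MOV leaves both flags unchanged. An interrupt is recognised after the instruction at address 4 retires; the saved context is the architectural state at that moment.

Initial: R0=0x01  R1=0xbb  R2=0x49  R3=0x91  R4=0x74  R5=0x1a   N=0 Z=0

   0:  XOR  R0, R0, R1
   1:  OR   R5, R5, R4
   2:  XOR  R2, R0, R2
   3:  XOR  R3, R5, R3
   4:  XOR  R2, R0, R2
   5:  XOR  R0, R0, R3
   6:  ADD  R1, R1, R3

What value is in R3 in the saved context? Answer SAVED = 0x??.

after  0: R0=0xba R1=0xbb R2=0x49 R3=0x91 R4=0x74 R5=0x1a  N=1 Z=0
after  1: R0=0xba R1=0xbb R2=0x49 R3=0x91 R4=0x74 R5=0x7e  N=0 Z=0
after  2: R0=0xba R1=0xbb R2=0xf3 R3=0x91 R4=0x74 R5=0x7e  N=1 Z=0
after  3: R0=0xba R1=0xbb R2=0xf3 R3=0xef R4=0x74 R5=0x7e  N=1 Z=0
after  4: R0=0xba R1=0xbb R2=0x49 R3=0xef R4=0x74 R5=0x7e  N=0 Z=0
-- IRQ taken; context saved, return-PC = 5 --

SAVED = 0xef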